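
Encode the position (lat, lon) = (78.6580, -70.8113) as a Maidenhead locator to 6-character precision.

Offset from 180°W / 90°S: lon 109.1887°, lat 168.6580°.
Field (20°×10°, letters A–R): lon ⌊109.1887/20⌋ = 5 → F; lat ⌊168.6580/10⌋ = 16 → Q.
Square (2°×1°, digits 0–9): lon ⌊9.1887/2⌋ = 4; lat ⌊8.6580/1⌋ = 8.
Subsquare (5′×2.5′, letters a–x): lon ⌊1.1887/0.0833333⌋ = 14 → o; lat ⌊0.6580/0.0416667⌋ = 15 → p.

FQ48op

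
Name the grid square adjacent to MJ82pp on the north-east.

Longitude subsquare p = 15; +1 → 16 = q.
Latitude subsquare p = 15; +1 → 16 = q.

MJ82qq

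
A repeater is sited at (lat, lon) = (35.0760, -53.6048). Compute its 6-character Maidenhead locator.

Add 180° to longitude and 90° to latitude: 126.3952, 125.0760.
Field: 126.3952/20 → 6 → G, 125.0760/10 → 12 → M; chars GM.
Square: 6.3952/2 → 3, 5.0760/1 → 5; chars 35.
Subsquare: 0.3952/0.0833333 → 4 → e, 0.0760/0.0416667 → 1 → b; chars eb.

GM35eb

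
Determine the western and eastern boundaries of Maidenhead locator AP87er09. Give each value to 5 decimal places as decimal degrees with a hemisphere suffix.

163.66667° W, 163.65833° W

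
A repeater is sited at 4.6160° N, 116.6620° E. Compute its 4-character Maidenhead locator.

Add 180° to longitude and 90° to latitude: 296.66, 94.62.
Field: lon ⌊296.66/20⌋ = 14 → O; lat ⌊94.62/10⌋ = 9 → J.
Square: lon ⌊16.66/2⌋ = 8; lat ⌊4.62/1⌋ = 4.

OJ84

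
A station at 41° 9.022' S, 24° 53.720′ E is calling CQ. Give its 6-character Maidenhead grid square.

Add 180° to longitude and 90° to latitude: 204.8953, 48.8496.
Field: lon ⌊204.8953/20⌋ = 10 → K; lat ⌊48.8496/10⌋ = 4 → E.
Square: lon ⌊4.8953/2⌋ = 2; lat ⌊8.8496/1⌋ = 8.
Subsquare: lon ⌊0.8953/0.0833333⌋ = 10 → k; lat ⌊0.8496/0.0416667⌋ = 20 → u.

KE28ku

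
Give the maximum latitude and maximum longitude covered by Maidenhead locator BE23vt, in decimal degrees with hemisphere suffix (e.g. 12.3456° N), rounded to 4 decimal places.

46.1667° S, 154.1667° W

Field B=1, E=4: +1·20° lon, +4·10° lat → SW at lon -160°, lat -50°.
Square 2, 3: +2·2° lon, +3·1° lat → SW at lon -156°, lat -47°.
Subsquare v=21, t=19: +21·0.0833333° lon, +19·0.0416667° lat → SW at lon -154.25°, lat -46.2083°.
Cell spans 0.0833333° lon × 0.0416667° lat. NE corner is SW corner plus one full cell.
latitude 46.1667° S, longitude 154.1667° W.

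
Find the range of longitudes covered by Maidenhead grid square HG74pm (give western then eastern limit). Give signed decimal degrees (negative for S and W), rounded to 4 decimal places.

Field H=7, G=6: +7·20° lon, +6·10° lat → SW at lon -40°, lat -30°.
Square 7, 4: +7·2° lon, +4·1° lat → SW at lon -26°, lat -26°.
Subsquare p=15, m=12: +15·0.0833333° lon, +12·0.0416667° lat → SW at lon -24.75°, lat -25.5°.
Cell spans 0.0833333° lon × 0.0416667° lat.
west -24.7500, east -24.6667.

-24.7500, -24.6667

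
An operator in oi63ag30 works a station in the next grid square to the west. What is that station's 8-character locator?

Longitude extended square 3; −1 → 2.
The latitude characters are unchanged.

OI63ag20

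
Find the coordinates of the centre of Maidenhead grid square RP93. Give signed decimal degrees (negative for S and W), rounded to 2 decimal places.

Field R=17, P=15: +17·20° lon, +15·10° lat → SW at lon 160°, lat 60°.
Square 9, 3: +9·2° lon, +3·1° lat → SW at lon 178°, lat 63°.
Cell spans 2° lon × 1° lat. Centre is SW corner plus half of each.
latitude 63.50, longitude 179.00.

63.50, 179.00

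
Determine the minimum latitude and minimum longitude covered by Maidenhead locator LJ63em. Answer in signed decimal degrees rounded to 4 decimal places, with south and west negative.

Field L=11, J=9: +11·20° lon, +9·10° lat → SW at lon 40°, lat 0°.
Square 6, 3: +6·2° lon, +3·1° lat → SW at lon 52°, lat 3°.
Subsquare e=4, m=12: +4·0.0833333° lon, +12·0.0416667° lat → SW at lon 52.3333°, lat 3.5°.
latitude 3.5000, longitude 52.3333.

3.5000, 52.3333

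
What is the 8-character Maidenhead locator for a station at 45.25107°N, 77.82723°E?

Add 180° to longitude and 90° to latitude: 257.82723, 135.25107.
Field: lon ⌊257.82723/20⌋ = 12 → M; lat ⌊135.25107/10⌋ = 13 → N.
Square: lon ⌊17.82723/2⌋ = 8; lat ⌊5.25107/1⌋ = 5.
Subsquare: lon ⌊1.82723/0.0833333⌋ = 21 → v; lat ⌊0.25107/0.0416667⌋ = 6 → g.
Extended square: lon ⌊0.07723/0.00833333⌋ = 9; lat ⌊0.00107/0.00416667⌋ = 0.

MN85vg90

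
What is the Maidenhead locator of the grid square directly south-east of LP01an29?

Longitude extended square 2; +1 → 3.
Latitude extended square 9; −1 → 8.

LP01an38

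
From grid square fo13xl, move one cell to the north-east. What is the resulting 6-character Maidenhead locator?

FO23am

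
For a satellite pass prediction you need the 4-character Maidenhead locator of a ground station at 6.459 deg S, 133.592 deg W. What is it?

CI33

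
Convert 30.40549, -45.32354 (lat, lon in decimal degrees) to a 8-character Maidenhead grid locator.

Offset from 180°W / 90°S: lon 134.67646°, lat 120.40549°.
Field: 134.67646/20 → 6 → G, 120.40549/10 → 12 → M; chars GM.
Square: 14.67646/2 → 7, 0.40549/1 → 0; chars 70.
Subsquare: 0.67646/0.0833333 → 8 → i, 0.40549/0.0416667 → 9 → j; chars ij.
Extended square: 0.00979/0.00833333 → 1, 0.03049/0.00416667 → 7; chars 17.

GM70ij17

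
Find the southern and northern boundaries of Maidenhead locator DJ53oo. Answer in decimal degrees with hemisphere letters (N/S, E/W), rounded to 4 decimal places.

Field D=3, J=9: +3·20° lon, +9·10° lat → SW at lon -120°, lat 0°.
Square 5, 3: +5·2° lon, +3·1° lat → SW at lon -110°, lat 3°.
Subsquare o=14, o=14: +14·0.0833333° lon, +14·0.0416667° lat → SW at lon -108.833°, lat 3.58333°.
Cell spans 0.0833333° lon × 0.0416667° lat.
south 3.5833° N, north 3.6250° N.

3.5833° N, 3.6250° N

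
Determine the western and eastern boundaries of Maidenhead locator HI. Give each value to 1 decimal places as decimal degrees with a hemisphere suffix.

Field H=7, I=8: +7·20° lon, +8·10° lat → SW at lon -40°, lat -10°.
Cell spans 20° lon × 10° lat.
west 40.0° W, east 20.0° W.

40.0° W, 20.0° W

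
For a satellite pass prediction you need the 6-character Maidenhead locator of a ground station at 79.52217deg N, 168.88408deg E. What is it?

Offset from 180°W / 90°S: lon 348.8841°, lat 169.5222°.
Field: lon ⌊348.8841/20⌋ = 17 → R; lat ⌊169.5222/10⌋ = 16 → Q.
Square: lon ⌊8.8841/2⌋ = 4; lat ⌊9.5222/1⌋ = 9.
Subsquare: lon ⌊0.8841/0.0833333⌋ = 10 → k; lat ⌊0.5222/0.0416667⌋ = 12 → m.

RQ49km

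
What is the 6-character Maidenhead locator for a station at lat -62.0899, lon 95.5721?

NC77sv

Add 180° to longitude and 90° to latitude: 275.5721, 27.9101.
Field (20°×10°, letters A–R): lon ⌊275.5721/20⌋ = 13 → N; lat ⌊27.9101/10⌋ = 2 → C.
Square (2°×1°, digits 0–9): lon ⌊15.5721/2⌋ = 7; lat ⌊7.9101/1⌋ = 7.
Subsquare (5′×2.5′, letters a–x): lon ⌊1.5721/0.0833333⌋ = 18 → s; lat ⌊0.9101/0.0416667⌋ = 21 → v.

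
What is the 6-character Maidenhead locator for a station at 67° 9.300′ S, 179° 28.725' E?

RC92ru

Shift to the Maidenhead origin (180°W, 90°S): lon 359.4787, lat 22.8450.
Field (20°×10°, letters A–R): 359.4787/20 → 17 → R, 22.8450/10 → 2 → C; chars RC.
Square (2°×1°, digits 0–9): 19.4787/2 → 9, 2.8450/1 → 2; chars 92.
Subsquare (5′×2.5′, letters a–x): 1.4787/0.0833333 → 17 → r, 0.8450/0.0416667 → 20 → u; chars ru.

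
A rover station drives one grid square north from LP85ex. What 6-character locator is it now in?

LP86ea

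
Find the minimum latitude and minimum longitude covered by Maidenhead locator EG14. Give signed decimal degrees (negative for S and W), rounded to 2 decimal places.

-26.00, -98.00

Field E=4, G=6: +4·20° lon, +6·10° lat → SW at lon -100°, lat -30°.
Square 1, 4: +1·2° lon, +4·1° lat → SW at lon -98°, lat -26°.
latitude -26.00, longitude -98.00.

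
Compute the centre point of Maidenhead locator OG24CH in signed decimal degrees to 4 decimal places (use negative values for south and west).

-25.6875, 104.2083

Field O=14, G=6: +14·20° lon, +6·10° lat → SW at lon 100°, lat -30°.
Square 2, 4: +2·2° lon, +4·1° lat → SW at lon 104°, lat -26°.
Subsquare c=2, h=7: +2·0.0833333° lon, +7·0.0416667° lat → SW at lon 104.167°, lat -25.7083°.
Cell spans 0.0833333° lon × 0.0416667° lat. Centre is SW corner plus half of each.
latitude -25.6875, longitude 104.2083.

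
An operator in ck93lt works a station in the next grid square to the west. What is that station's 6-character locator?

Longitude subsquare l = 11; −1 → 10 = k.
The latitude characters are unchanged.

CK93kt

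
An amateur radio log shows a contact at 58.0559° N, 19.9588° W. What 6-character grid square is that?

Offset from 180°W / 90°S: lon 160.0412°, lat 148.0559°.
Field (20°×10°, letters A–R): lon ⌊160.0412/20⌋ = 8 → I; lat ⌊148.0559/10⌋ = 14 → O.
Square (2°×1°, digits 0–9): lon ⌊0.0412/2⌋ = 0; lat ⌊8.0559/1⌋ = 8.
Subsquare (5′×2.5′, letters a–x): lon ⌊0.0412/0.0833333⌋ = 0 → a; lat ⌊0.0559/0.0416667⌋ = 1 → b.

IO08ab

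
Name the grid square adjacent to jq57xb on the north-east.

Longitude subsquare x = 23; +1 → 24, wraps to 0 = a, carry into square.
Longitude square 5; +1 → 6.
Latitude subsquare b = 1; +1 → 2 = c.

JQ67ac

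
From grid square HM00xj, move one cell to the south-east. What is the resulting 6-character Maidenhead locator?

HM10ai

Longitude subsquare x = 23; +1 → 24, wraps to 0 = a, carry into square.
Longitude square 0; +1 → 1.
Latitude subsquare j = 9; −1 → 8 = i.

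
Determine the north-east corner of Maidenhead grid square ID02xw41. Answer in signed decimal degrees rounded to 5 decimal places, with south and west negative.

-57.07500, -18.04167

Field I=8, D=3: +8·20° lon, +3·10° lat → SW at lon -20°, lat -60°.
Square 0, 2: +0·2° lon, +2·1° lat → SW at lon -20°, lat -58°.
Subsquare x=23, w=22: +23·0.0833333° lon, +22·0.0416667° lat → SW at lon -18.0833°, lat -57.0833°.
Extended square 4, 1: +4·0.00833333° lon, +1·0.00416667° lat → SW at lon -18.05°, lat -57.0792°.
Cell spans 0.00833333° lon × 0.00416667° lat. NE corner is SW corner plus one full cell.
latitude -57.07500, longitude -18.04167.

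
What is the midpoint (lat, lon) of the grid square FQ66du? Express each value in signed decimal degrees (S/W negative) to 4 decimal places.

Field F=5, Q=16: +5·20° lon, +16·10° lat → SW at lon -80°, lat 70°.
Square 6, 6: +6·2° lon, +6·1° lat → SW at lon -68°, lat 76°.
Subsquare d=3, u=20: +3·0.0833333° lon, +20·0.0416667° lat → SW at lon -67.75°, lat 76.8333°.
Cell spans 0.0833333° lon × 0.0416667° lat. Centre is SW corner plus half of each.
latitude 76.8542, longitude -67.7083.

76.8542, -67.7083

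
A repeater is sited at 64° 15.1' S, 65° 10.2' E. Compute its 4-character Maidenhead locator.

Offset from 180°W / 90°S: lon 245.17°, lat 25.75°.
Field (20°×10°, letters A–R): lon ⌊245.17/20⌋ = 12 → M; lat ⌊25.75/10⌋ = 2 → C.
Square (2°×1°, digits 0–9): lon ⌊5.17/2⌋ = 2; lat ⌊5.75/1⌋ = 5.

MC25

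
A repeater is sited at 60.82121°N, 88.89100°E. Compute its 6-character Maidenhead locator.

Shift to the Maidenhead origin (180°W, 90°S): lon 268.8910, lat 150.8212.
Field (20°×10°, letters A–R): lon ⌊268.8910/20⌋ = 13 → N; lat ⌊150.8212/10⌋ = 15 → P.
Square (2°×1°, digits 0–9): lon ⌊8.8910/2⌋ = 4; lat ⌊0.8212/1⌋ = 0.
Subsquare (5′×2.5′, letters a–x): lon ⌊0.8910/0.0833333⌋ = 10 → k; lat ⌊0.8212/0.0416667⌋ = 19 → t.

NP40kt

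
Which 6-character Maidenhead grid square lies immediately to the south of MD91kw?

MD91kv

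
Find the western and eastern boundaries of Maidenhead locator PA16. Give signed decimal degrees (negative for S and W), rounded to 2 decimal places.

Field P=15, A=0: +15·20° lon, +0·10° lat → SW at lon 120°, lat -90°.
Square 1, 6: +1·2° lon, +6·1° lat → SW at lon 122°, lat -84°.
Cell spans 2° lon × 1° lat.
west 122.00, east 124.00.

122.00, 124.00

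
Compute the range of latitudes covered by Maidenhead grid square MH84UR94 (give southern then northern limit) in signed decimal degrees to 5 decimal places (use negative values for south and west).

-15.27500, -15.27083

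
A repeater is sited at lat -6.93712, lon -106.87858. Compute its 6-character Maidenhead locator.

DI63nb

Shift to the Maidenhead origin (180°W, 90°S): lon 73.1214, lat 83.0629.
Field: lon ⌊73.1214/20⌋ = 3 → D; lat ⌊83.0629/10⌋ = 8 → I.
Square: lon ⌊13.1214/2⌋ = 6; lat ⌊3.0629/1⌋ = 3.
Subsquare: lon ⌊1.1214/0.0833333⌋ = 13 → n; lat ⌊0.0629/0.0416667⌋ = 1 → b.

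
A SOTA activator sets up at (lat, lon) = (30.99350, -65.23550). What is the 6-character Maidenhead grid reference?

FM70jx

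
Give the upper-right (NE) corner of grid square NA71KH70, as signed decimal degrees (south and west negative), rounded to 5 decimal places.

Field N=13, A=0: +13·20° lon, +0·10° lat → SW at lon 80°, lat -90°.
Square 7, 1: +7·2° lon, +1·1° lat → SW at lon 94°, lat -89°.
Subsquare k=10, h=7: +10·0.0833333° lon, +7·0.0416667° lat → SW at lon 94.8333°, lat -88.7083°.
Extended square 7, 0: +7·0.00833333° lon, +0·0.00416667° lat → SW at lon 94.8917°, lat -88.7083°.
Cell spans 0.00833333° lon × 0.00416667° lat. NE corner is SW corner plus one full cell.
latitude -88.70417, longitude 94.90000.

-88.70417, 94.90000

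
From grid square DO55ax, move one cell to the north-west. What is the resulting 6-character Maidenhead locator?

DO46xa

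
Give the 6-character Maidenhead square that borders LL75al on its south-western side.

Longitude subsquare a = 0; −1 → -1, wraps to 23 = x, carry into square.
Longitude square 7; −1 → 6.
Latitude subsquare l = 11; −1 → 10 = k.

LL65xk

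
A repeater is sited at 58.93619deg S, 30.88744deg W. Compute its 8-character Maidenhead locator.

Shift to the Maidenhead origin (180°W, 90°S): lon 149.11256, lat 31.06381.
Field: lon ⌊149.11256/20⌋ = 7 → H; lat ⌊31.06381/10⌋ = 3 → D.
Square: lon ⌊9.11256/2⌋ = 4; lat ⌊1.06381/1⌋ = 1.
Subsquare: lon ⌊1.11256/0.0833333⌋ = 13 → n; lat ⌊0.06381/0.0416667⌋ = 1 → b.
Extended square: lon ⌊0.02923/0.00833333⌋ = 3; lat ⌊0.02214/0.00416667⌋ = 5.

HD41nb35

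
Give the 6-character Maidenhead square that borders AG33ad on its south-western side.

AG23xc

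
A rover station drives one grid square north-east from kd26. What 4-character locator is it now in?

KD37

Longitude square 2; +1 → 3.
Latitude square 6; +1 → 7.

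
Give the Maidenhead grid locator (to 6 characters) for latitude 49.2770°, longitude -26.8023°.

Add 180° to longitude and 90° to latitude: 153.1977, 139.2770.
Field: lon ⌊153.1977/20⌋ = 7 → H; lat ⌊139.2770/10⌋ = 13 → N.
Square: lon ⌊13.1977/2⌋ = 6; lat ⌊9.2770/1⌋ = 9.
Subsquare: lon ⌊1.1977/0.0833333⌋ = 14 → o; lat ⌊0.2770/0.0416667⌋ = 6 → g.

HN69og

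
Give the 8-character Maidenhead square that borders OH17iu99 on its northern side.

Latitude extended square 9; +1 → 10, wraps to 0, carry into subsquare.
Latitude subsquare u = 20; +1 → 21 = v.
The longitude characters are unchanged.

OH17iv90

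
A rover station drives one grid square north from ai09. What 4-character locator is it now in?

Latitude square 9; +1 → 10, wraps to 0, carry into field.
Latitude field I = 8; +1 → 9 = J.
The longitude characters are unchanged.

AJ00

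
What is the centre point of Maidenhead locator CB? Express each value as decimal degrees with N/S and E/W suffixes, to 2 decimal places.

Field C=2, B=1: +2·20° lon, +1·10° lat → SW at lon -140°, lat -80°.
Cell spans 20° lon × 10° lat. Centre is SW corner plus half of each.
latitude 75.00° S, longitude 130.00° W.

75.00° S, 130.00° W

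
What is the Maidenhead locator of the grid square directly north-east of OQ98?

Longitude square 9; +1 → 10, wraps to 0, carry into field.
Longitude field O = 14; +1 → 15 = P.
Latitude square 8; +1 → 9.

PQ09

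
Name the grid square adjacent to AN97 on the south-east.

BN06

Longitude square 9; +1 → 10, wraps to 0, carry into field.
Longitude field A = 0; +1 → 1 = B.
Latitude square 7; −1 → 6.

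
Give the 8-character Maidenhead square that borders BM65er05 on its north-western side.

BM65dr96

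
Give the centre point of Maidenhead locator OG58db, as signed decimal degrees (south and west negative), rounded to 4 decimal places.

Field O=14, G=6: +14·20° lon, +6·10° lat → SW at lon 100°, lat -30°.
Square 5, 8: +5·2° lon, +8·1° lat → SW at lon 110°, lat -22°.
Subsquare d=3, b=1: +3·0.0833333° lon, +1·0.0416667° lat → SW at lon 110.25°, lat -21.9583°.
Cell spans 0.0833333° lon × 0.0416667° lat. Centre is SW corner plus half of each.
latitude -21.9375, longitude 110.2917.

-21.9375, 110.2917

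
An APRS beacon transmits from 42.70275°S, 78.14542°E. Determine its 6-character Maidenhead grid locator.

ME97bh

Add 180° to longitude and 90° to latitude: 258.1454, 47.2972.
Field: lon ⌊258.1454/20⌋ = 12 → M; lat ⌊47.2972/10⌋ = 4 → E.
Square: lon ⌊18.1454/2⌋ = 9; lat ⌊7.2972/1⌋ = 7.
Subsquare: lon ⌊0.1454/0.0833333⌋ = 1 → b; lat ⌊0.2972/0.0416667⌋ = 7 → h.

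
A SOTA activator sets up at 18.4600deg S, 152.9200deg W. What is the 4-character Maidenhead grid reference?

Shift to the Maidenhead origin (180°W, 90°S): lon 27.08, lat 71.54.
Field (20°×10°, letters A–R): 27.08/20 → 1 → B, 71.54/10 → 7 → H; chars BH.
Square (2°×1°, digits 0–9): 7.08/2 → 3, 1.54/1 → 1; chars 31.

BH31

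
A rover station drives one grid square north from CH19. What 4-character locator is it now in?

Latitude square 9; +1 → 10, wraps to 0, carry into field.
Latitude field H = 7; +1 → 8 = I.
The longitude characters are unchanged.

CI10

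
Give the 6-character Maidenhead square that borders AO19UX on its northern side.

AP10ua

Latitude subsquare x = 23; +1 → 24, wraps to 0 = a, carry into square.
Latitude square 9; +1 → 10, wraps to 0, carry into field.
Latitude field O = 14; +1 → 15 = P.
The longitude characters are unchanged.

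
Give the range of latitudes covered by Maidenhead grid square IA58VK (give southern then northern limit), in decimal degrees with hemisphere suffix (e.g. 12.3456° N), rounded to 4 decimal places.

Field I=8, A=0: +8·20° lon, +0·10° lat → SW at lon -20°, lat -90°.
Square 5, 8: +5·2° lon, +8·1° lat → SW at lon -10°, lat -82°.
Subsquare v=21, k=10: +21·0.0833333° lon, +10·0.0416667° lat → SW at lon -8.25°, lat -81.5833°.
Cell spans 0.0833333° lon × 0.0416667° lat.
south 81.5833° S, north 81.5417° S.

81.5833° S, 81.5417° S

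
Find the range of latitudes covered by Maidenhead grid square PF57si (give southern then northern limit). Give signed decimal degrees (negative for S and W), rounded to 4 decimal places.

Field P=15, F=5: +15·20° lon, +5·10° lat → SW at lon 120°, lat -40°.
Square 5, 7: +5·2° lon, +7·1° lat → SW at lon 130°, lat -33°.
Subsquare s=18, i=8: +18·0.0833333° lon, +8·0.0416667° lat → SW at lon 131.5°, lat -32.6667°.
Cell spans 0.0833333° lon × 0.0416667° lat.
south -32.6667, north -32.6250.

-32.6667, -32.6250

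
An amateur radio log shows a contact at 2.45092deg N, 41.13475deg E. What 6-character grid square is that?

LJ02nk

Shift to the Maidenhead origin (180°W, 90°S): lon 221.1347, lat 92.4509.
Field: 221.1347/20 → 11 → L, 92.4509/10 → 9 → J; chars LJ.
Square: 1.1347/2 → 0, 2.4509/1 → 2; chars 02.
Subsquare: 1.1347/0.0833333 → 13 → n, 0.4509/0.0416667 → 10 → k; chars nk.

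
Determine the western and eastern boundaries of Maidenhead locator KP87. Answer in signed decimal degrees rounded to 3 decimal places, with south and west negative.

36.000, 38.000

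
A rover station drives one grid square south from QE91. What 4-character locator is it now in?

QE90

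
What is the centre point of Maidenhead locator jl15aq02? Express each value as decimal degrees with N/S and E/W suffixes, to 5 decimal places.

25.67708° N, 2.00417° E

Field J=9, L=11: +9·20° lon, +11·10° lat → SW at lon 0°, lat 20°.
Square 1, 5: +1·2° lon, +5·1° lat → SW at lon 2°, lat 25°.
Subsquare a=0, q=16: +0·0.0833333° lon, +16·0.0416667° lat → SW at lon 2°, lat 25.6667°.
Extended square 0, 2: +0·0.00833333° lon, +2·0.00416667° lat → SW at lon 2°, lat 25.675°.
Cell spans 0.00833333° lon × 0.00416667° lat. Centre is SW corner plus half of each.
latitude 25.67708° N, longitude 2.00417° E.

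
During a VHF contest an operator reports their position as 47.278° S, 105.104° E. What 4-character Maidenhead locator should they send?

Offset from 180°W / 90°S: lon 285.10°, lat 42.72°.
Field: 285.10/20 → 14 → O, 42.72/10 → 4 → E; chars OE.
Square: 5.10/2 → 2, 2.72/1 → 2; chars 22.

OE22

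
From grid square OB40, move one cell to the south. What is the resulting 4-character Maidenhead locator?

Latitude square 0; −1 → -1, wraps to 9, carry into field.
Latitude field B = 1; −1 → 0 = A.
The longitude characters are unchanged.

OA49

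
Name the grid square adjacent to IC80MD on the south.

IC80mc

Latitude subsquare d = 3; −1 → 2 = c.
The longitude characters are unchanged.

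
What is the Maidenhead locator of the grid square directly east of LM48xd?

LM58ad

Longitude subsquare x = 23; +1 → 24, wraps to 0 = a, carry into square.
Longitude square 4; +1 → 5.
The latitude characters are unchanged.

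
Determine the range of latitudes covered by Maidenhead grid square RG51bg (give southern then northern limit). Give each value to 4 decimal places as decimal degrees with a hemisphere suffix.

28.7500° S, 28.7083° S

Field R=17, G=6: +17·20° lon, +6·10° lat → SW at lon 160°, lat -30°.
Square 5, 1: +5·2° lon, +1·1° lat → SW at lon 170°, lat -29°.
Subsquare b=1, g=6: +1·0.0833333° lon, +6·0.0416667° lat → SW at lon 170.083°, lat -28.75°.
Cell spans 0.0833333° lon × 0.0416667° lat.
south 28.7500° S, north 28.7083° S.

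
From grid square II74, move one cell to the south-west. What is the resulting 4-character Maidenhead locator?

Longitude square 7; −1 → 6.
Latitude square 4; −1 → 3.

II63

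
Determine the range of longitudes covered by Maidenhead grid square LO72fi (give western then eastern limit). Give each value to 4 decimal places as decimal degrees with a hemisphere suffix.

54.4167° E, 54.5000° E

Field L=11, O=14: +11·20° lon, +14·10° lat → SW at lon 40°, lat 50°.
Square 7, 2: +7·2° lon, +2·1° lat → SW at lon 54°, lat 52°.
Subsquare f=5, i=8: +5·0.0833333° lon, +8·0.0416667° lat → SW at lon 54.4167°, lat 52.3333°.
Cell spans 0.0833333° lon × 0.0416667° lat.
west 54.4167° E, east 54.5000° E.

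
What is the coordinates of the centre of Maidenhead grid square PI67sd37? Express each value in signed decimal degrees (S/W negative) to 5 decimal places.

-2.84375, 133.52917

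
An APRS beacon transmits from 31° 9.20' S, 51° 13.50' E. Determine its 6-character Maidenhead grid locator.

LF58ou

Shift to the Maidenhead origin (180°W, 90°S): lon 231.2250, lat 58.8467.
Field: 231.2250/20 → 11 → L, 58.8467/10 → 5 → F; chars LF.
Square: 11.2250/2 → 5, 8.8467/1 → 8; chars 58.
Subsquare: 1.2250/0.0833333 → 14 → o, 0.8467/0.0416667 → 20 → u; chars ou.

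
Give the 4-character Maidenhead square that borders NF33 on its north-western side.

Longitude square 3; −1 → 2.
Latitude square 3; +1 → 4.

NF24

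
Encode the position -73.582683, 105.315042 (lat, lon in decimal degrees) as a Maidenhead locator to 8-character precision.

Add 180° to longitude and 90° to latitude: 285.31504, 16.41732.
Field (20°×10°, letters A–R): lon ⌊285.31504/20⌋ = 14 → O; lat ⌊16.41732/10⌋ = 1 → B.
Square (2°×1°, digits 0–9): lon ⌊5.31504/2⌋ = 2; lat ⌊6.41732/1⌋ = 6.
Subsquare (5′×2.5′, letters a–x): lon ⌊1.31504/0.0833333⌋ = 15 → p; lat ⌊0.41732/0.0416667⌋ = 10 → k.
Extended square (30″×15″, digits 0–9): lon ⌊0.06504/0.00833333⌋ = 7; lat ⌊0.00065/0.00416667⌋ = 0.

OB26pk70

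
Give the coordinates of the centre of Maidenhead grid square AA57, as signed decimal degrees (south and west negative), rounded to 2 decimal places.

-82.50, -169.00

Field A=0, A=0: +0·20° lon, +0·10° lat → SW at lon -180°, lat -90°.
Square 5, 7: +5·2° lon, +7·1° lat → SW at lon -170°, lat -83°.
Cell spans 2° lon × 1° lat. Centre is SW corner plus half of each.
latitude -82.50, longitude -169.00.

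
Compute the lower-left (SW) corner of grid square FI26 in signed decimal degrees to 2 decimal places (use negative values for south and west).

-4.00, -76.00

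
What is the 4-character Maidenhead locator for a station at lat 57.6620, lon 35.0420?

Shift to the Maidenhead origin (180°W, 90°S): lon 215.04, lat 147.66.
Field (20°×10°, letters A–R): 215.04/20 → 10 → K, 147.66/10 → 14 → O; chars KO.
Square (2°×1°, digits 0–9): 15.04/2 → 7, 7.66/1 → 7; chars 77.

KO77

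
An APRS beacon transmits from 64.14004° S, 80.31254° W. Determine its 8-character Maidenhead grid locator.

EC95uu26

Add 180° to longitude and 90° to latitude: 99.68746, 25.85996.
Field: lon ⌊99.68746/20⌋ = 4 → E; lat ⌊25.85996/10⌋ = 2 → C.
Square: lon ⌊19.68746/2⌋ = 9; lat ⌊5.85996/1⌋ = 5.
Subsquare: lon ⌊1.68746/0.0833333⌋ = 20 → u; lat ⌊0.85996/0.0416667⌋ = 20 → u.
Extended square: lon ⌊0.02079/0.00833333⌋ = 2; lat ⌊0.02663/0.00416667⌋ = 6.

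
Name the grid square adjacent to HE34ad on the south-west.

Longitude subsquare a = 0; −1 → -1, wraps to 23 = x, carry into square.
Longitude square 3; −1 → 2.
Latitude subsquare d = 3; −1 → 2 = c.

HE24xc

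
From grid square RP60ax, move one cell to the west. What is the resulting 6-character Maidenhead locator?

Longitude subsquare a = 0; −1 → -1, wraps to 23 = x, carry into square.
Longitude square 6; −1 → 5.
The latitude characters are unchanged.

RP50xx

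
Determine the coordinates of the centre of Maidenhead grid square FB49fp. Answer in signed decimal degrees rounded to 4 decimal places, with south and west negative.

Field F=5, B=1: +5·20° lon, +1·10° lat → SW at lon -80°, lat -80°.
Square 4, 9: +4·2° lon, +9·1° lat → SW at lon -72°, lat -71°.
Subsquare f=5, p=15: +5·0.0833333° lon, +15·0.0416667° lat → SW at lon -71.5833°, lat -70.375°.
Cell spans 0.0833333° lon × 0.0416667° lat. Centre is SW corner plus half of each.
latitude -70.3542, longitude -71.5417.

-70.3542, -71.5417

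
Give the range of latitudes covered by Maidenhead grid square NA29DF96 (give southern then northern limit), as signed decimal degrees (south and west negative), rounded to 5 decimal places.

-80.76667, -80.76250

Field N=13, A=0: +13·20° lon, +0·10° lat → SW at lon 80°, lat -90°.
Square 2, 9: +2·2° lon, +9·1° lat → SW at lon 84°, lat -81°.
Subsquare d=3, f=5: +3·0.0833333° lon, +5·0.0416667° lat → SW at lon 84.25°, lat -80.7917°.
Extended square 9, 6: +9·0.00833333° lon, +6·0.00416667° lat → SW at lon 84.325°, lat -80.7667°.
Cell spans 0.00833333° lon × 0.00416667° lat.
south -80.76667, north -80.76250.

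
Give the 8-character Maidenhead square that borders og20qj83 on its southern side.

Latitude extended square 3; −1 → 2.
The longitude characters are unchanged.

OG20qj82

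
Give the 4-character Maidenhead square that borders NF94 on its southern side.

NF93

Latitude square 4; −1 → 3.
The longitude characters are unchanged.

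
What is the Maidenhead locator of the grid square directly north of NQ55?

NQ56

Latitude square 5; +1 → 6.
The longitude characters are unchanged.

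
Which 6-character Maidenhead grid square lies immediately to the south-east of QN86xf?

Longitude subsquare x = 23; +1 → 24, wraps to 0 = a, carry into square.
Longitude square 8; +1 → 9.
Latitude subsquare f = 5; −1 → 4 = e.

QN96ae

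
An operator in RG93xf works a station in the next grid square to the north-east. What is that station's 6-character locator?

Longitude subsquare x = 23; +1 → 24, wraps to 0 = a, carry into square.
Longitude square 9; +1 → 10, wraps to 0, carry into field.
Longitude field R = 17; +1 → 18, wraps to 0 = A, wrapping around the antimeridian.
Latitude subsquare f = 5; +1 → 6 = g.

AG03ag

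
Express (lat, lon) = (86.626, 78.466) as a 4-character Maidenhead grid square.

MR96

Shift to the Maidenhead origin (180°W, 90°S): lon 258.47, lat 176.63.
Field: 258.47/20 → 12 → M, 176.63/10 → 17 → R; chars MR.
Square: 18.47/2 → 9, 6.63/1 → 6; chars 96.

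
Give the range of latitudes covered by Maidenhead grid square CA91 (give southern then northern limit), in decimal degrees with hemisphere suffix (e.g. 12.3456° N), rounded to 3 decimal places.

89.000° S, 88.000° S

Field C=2, A=0: +2·20° lon, +0·10° lat → SW at lon -140°, lat -90°.
Square 9, 1: +9·2° lon, +1·1° lat → SW at lon -122°, lat -89°.
Cell spans 2° lon × 1° lat.
south 89.000° S, north 88.000° S.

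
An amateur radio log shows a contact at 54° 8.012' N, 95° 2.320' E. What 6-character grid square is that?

NO74md

Offset from 180°W / 90°S: lon 275.0387°, lat 144.1335°.
Field: 275.0387/20 → 13 → N, 144.1335/10 → 14 → O; chars NO.
Square: 15.0387/2 → 7, 4.1335/1 → 4; chars 74.
Subsquare: 1.0387/0.0833333 → 12 → m, 0.1335/0.0416667 → 3 → d; chars md.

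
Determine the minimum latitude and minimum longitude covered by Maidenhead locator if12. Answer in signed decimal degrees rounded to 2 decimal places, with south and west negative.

-38.00, -18.00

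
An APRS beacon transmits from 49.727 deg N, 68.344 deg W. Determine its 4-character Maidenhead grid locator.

FN59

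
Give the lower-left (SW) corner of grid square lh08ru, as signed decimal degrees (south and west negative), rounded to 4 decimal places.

-11.1667, 41.4167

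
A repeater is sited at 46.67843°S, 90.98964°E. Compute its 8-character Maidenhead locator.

NE53lh87

Shift to the Maidenhead origin (180°W, 90°S): lon 270.98964, lat 43.32157.
Field (20°×10°, letters A–R): 270.98964/20 → 13 → N, 43.32157/10 → 4 → E; chars NE.
Square (2°×1°, digits 0–9): 10.98964/2 → 5, 3.32157/1 → 3; chars 53.
Subsquare (5′×2.5′, letters a–x): 0.98964/0.0833333 → 11 → l, 0.32157/0.0416667 → 7 → h; chars lh.
Extended square (30″×15″, digits 0–9): 0.07297/0.00833333 → 8, 0.02990/0.00416667 → 7; chars 87.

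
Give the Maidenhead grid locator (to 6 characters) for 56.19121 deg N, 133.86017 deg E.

Add 180° to longitude and 90° to latitude: 313.8602, 146.1912.
Field: lon ⌊313.8602/20⌋ = 15 → P; lat ⌊146.1912/10⌋ = 14 → O.
Square: lon ⌊13.8602/2⌋ = 6; lat ⌊6.1912/1⌋ = 6.
Subsquare: lon ⌊1.8602/0.0833333⌋ = 22 → w; lat ⌊0.1912/0.0416667⌋ = 4 → e.

PO66we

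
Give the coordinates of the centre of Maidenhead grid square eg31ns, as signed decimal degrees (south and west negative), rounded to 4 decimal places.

-28.2292, -92.8750

Field E=4, G=6: +4·20° lon, +6·10° lat → SW at lon -100°, lat -30°.
Square 3, 1: +3·2° lon, +1·1° lat → SW at lon -94°, lat -29°.
Subsquare n=13, s=18: +13·0.0833333° lon, +18·0.0416667° lat → SW at lon -92.9167°, lat -28.25°.
Cell spans 0.0833333° lon × 0.0416667° lat. Centre is SW corner plus half of each.
latitude -28.2292, longitude -92.8750.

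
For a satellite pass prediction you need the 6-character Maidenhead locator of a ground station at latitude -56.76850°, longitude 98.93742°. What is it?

ND93lf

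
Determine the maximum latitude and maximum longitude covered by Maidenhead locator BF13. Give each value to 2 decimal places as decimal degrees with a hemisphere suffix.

36.00° S, 156.00° W

Field B=1, F=5: +1·20° lon, +5·10° lat → SW at lon -160°, lat -40°.
Square 1, 3: +1·2° lon, +3·1° lat → SW at lon -158°, lat -37°.
Cell spans 2° lon × 1° lat. NE corner is SW corner plus one full cell.
latitude 36.00° S, longitude 156.00° W.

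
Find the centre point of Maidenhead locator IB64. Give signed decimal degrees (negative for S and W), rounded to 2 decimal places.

-75.50, -7.00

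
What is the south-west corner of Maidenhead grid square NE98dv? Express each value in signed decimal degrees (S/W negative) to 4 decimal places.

-41.1250, 98.2500

Field N=13, E=4: +13·20° lon, +4·10° lat → SW at lon 80°, lat -50°.
Square 9, 8: +9·2° lon, +8·1° lat → SW at lon 98°, lat -42°.
Subsquare d=3, v=21: +3·0.0833333° lon, +21·0.0416667° lat → SW at lon 98.25°, lat -41.125°.
latitude -41.1250, longitude 98.2500.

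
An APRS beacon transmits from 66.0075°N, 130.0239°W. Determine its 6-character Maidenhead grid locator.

CP46xa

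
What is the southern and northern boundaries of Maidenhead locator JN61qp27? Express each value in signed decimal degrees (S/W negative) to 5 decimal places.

41.65417, 41.65833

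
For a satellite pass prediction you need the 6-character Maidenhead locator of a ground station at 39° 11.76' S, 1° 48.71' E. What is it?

Shift to the Maidenhead origin (180°W, 90°S): lon 181.8118, lat 50.8040.
Field: lon ⌊181.8118/20⌋ = 9 → J; lat ⌊50.8040/10⌋ = 5 → F.
Square: lon ⌊1.8118/2⌋ = 0; lat ⌊0.8040/1⌋ = 0.
Subsquare: lon ⌊1.8118/0.0833333⌋ = 21 → v; lat ⌊0.8040/0.0416667⌋ = 19 → t.

JF00vt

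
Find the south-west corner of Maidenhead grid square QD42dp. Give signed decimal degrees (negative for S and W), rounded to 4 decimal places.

Field Q=16, D=3: +16·20° lon, +3·10° lat → SW at lon 140°, lat -60°.
Square 4, 2: +4·2° lon, +2·1° lat → SW at lon 148°, lat -58°.
Subsquare d=3, p=15: +3·0.0833333° lon, +15·0.0416667° lat → SW at lon 148.25°, lat -57.375°.
latitude -57.3750, longitude 148.2500.

-57.3750, 148.2500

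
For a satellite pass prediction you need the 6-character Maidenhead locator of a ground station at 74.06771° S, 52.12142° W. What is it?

GB35ww

Add 180° to longitude and 90° to latitude: 127.8786, 15.9323.
Field: 127.8786/20 → 6 → G, 15.9323/10 → 1 → B; chars GB.
Square: 7.8786/2 → 3, 5.9323/1 → 5; chars 35.
Subsquare: 1.8786/0.0833333 → 22 → w, 0.9323/0.0416667 → 22 → w; chars ww.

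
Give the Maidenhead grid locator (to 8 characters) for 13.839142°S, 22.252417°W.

HH86ud98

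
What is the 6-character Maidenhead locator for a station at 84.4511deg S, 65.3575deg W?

FA75hn

Offset from 180°W / 90°S: lon 114.6425°, lat 5.5489°.
Field: lon ⌊114.6425/20⌋ = 5 → F; lat ⌊5.5489/10⌋ = 0 → A.
Square: lon ⌊14.6425/2⌋ = 7; lat ⌊5.5489/1⌋ = 5.
Subsquare: lon ⌊0.6425/0.0833333⌋ = 7 → h; lat ⌊0.5489/0.0416667⌋ = 13 → n.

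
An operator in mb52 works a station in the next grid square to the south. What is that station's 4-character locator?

Latitude square 2; −1 → 1.
The longitude characters are unchanged.

MB51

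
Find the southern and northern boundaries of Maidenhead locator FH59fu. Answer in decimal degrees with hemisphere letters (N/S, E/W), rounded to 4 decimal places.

Field F=5, H=7: +5·20° lon, +7·10° lat → SW at lon -80°, lat -20°.
Square 5, 9: +5·2° lon, +9·1° lat → SW at lon -70°, lat -11°.
Subsquare f=5, u=20: +5·0.0833333° lon, +20·0.0416667° lat → SW at lon -69.5833°, lat -10.1667°.
Cell spans 0.0833333° lon × 0.0416667° lat.
south 10.1667° S, north 10.1250° S.

10.1667° S, 10.1250° S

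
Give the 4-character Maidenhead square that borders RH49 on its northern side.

RI40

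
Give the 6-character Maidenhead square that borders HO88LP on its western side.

Longitude subsquare l = 11; −1 → 10 = k.
The latitude characters are unchanged.

HO88kp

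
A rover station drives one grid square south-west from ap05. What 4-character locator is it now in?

RP94

Longitude square 0; −1 → -1, wraps to 9, carry into field.
Longitude field A = 0; −1 → -1, wraps to 17 = R, wrapping around the antimeridian.
Latitude square 5; −1 → 4.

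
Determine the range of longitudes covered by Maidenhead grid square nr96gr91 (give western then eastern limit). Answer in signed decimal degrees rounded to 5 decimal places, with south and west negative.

Field N=13, R=17: +13·20° lon, +17·10° lat → SW at lon 80°, lat 80°.
Square 9, 6: +9·2° lon, +6·1° lat → SW at lon 98°, lat 86°.
Subsquare g=6, r=17: +6·0.0833333° lon, +17·0.0416667° lat → SW at lon 98.5°, lat 86.7083°.
Extended square 9, 1: +9·0.00833333° lon, +1·0.00416667° lat → SW at lon 98.575°, lat 86.7125°.
Cell spans 0.00833333° lon × 0.00416667° lat.
west 98.57500, east 98.58333.

98.57500, 98.58333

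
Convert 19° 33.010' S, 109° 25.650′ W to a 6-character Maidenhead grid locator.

Add 180° to longitude and 90° to latitude: 70.5725, 70.4498.
Field: lon ⌊70.5725/20⌋ = 3 → D; lat ⌊70.4498/10⌋ = 7 → H.
Square: lon ⌊10.5725/2⌋ = 5; lat ⌊0.4498/1⌋ = 0.
Subsquare: lon ⌊0.5725/0.0833333⌋ = 6 → g; lat ⌊0.4498/0.0416667⌋ = 10 → k.

DH50gk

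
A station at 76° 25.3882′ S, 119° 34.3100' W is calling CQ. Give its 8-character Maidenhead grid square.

Offset from 180°W / 90°S: lon 60.42817°, lat 13.57686°.
Field (20°×10°, letters A–R): lon ⌊60.42817/20⌋ = 3 → D; lat ⌊13.57686/10⌋ = 1 → B.
Square (2°×1°, digits 0–9): lon ⌊0.42817/2⌋ = 0; lat ⌊3.57686/1⌋ = 3.
Subsquare (5′×2.5′, letters a–x): lon ⌊0.42817/0.0833333⌋ = 5 → f; lat ⌊0.57686/0.0416667⌋ = 13 → n.
Extended square (30″×15″, digits 0–9): lon ⌊0.01150/0.00833333⌋ = 1; lat ⌊0.03520/0.00416667⌋ = 8.

DB03fn18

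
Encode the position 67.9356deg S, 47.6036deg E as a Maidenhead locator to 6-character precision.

LC32tb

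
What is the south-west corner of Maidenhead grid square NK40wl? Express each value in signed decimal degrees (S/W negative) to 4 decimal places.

10.4583, 89.8333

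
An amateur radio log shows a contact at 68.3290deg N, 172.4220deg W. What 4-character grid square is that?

AP38

Shift to the Maidenhead origin (180°W, 90°S): lon 7.58, lat 158.33.
Field: lon ⌊7.58/20⌋ = 0 → A; lat ⌊158.33/10⌋ = 15 → P.
Square: lon ⌊7.58/2⌋ = 3; lat ⌊8.33/1⌋ = 8.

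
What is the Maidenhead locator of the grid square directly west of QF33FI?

Longitude subsquare f = 5; −1 → 4 = e.
The latitude characters are unchanged.

QF33ei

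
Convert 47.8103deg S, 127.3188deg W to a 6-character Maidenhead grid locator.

Shift to the Maidenhead origin (180°W, 90°S): lon 52.6812, lat 42.1897.
Field: 52.6812/20 → 2 → C, 42.1897/10 → 4 → E; chars CE.
Square: 12.6812/2 → 6, 2.1897/1 → 2; chars 62.
Subsquare: 0.6812/0.0833333 → 8 → i, 0.1897/0.0416667 → 4 → e; chars ie.

CE62ie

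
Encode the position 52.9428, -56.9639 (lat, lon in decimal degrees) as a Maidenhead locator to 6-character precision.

GO12mw

Offset from 180°W / 90°S: lon 123.0361°, lat 142.9428°.
Field: 123.0361/20 → 6 → G, 142.9428/10 → 14 → O; chars GO.
Square: 3.0361/2 → 1, 2.9428/1 → 2; chars 12.
Subsquare: 1.0361/0.0833333 → 12 → m, 0.9428/0.0416667 → 22 → w; chars mw.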